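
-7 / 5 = -1.40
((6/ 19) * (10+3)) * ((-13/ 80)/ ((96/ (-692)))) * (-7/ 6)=-204659/ 36480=-5.61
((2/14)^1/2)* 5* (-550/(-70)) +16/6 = 1609/294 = 5.47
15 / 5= 3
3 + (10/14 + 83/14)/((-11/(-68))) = 3393/77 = 44.06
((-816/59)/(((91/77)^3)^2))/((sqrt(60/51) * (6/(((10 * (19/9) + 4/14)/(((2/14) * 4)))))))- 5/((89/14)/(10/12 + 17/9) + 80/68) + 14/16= -40597091876 * sqrt(85)/12815177895- 89901/163816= -29.76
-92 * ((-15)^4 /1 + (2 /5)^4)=-2910938972 /625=-4657502.36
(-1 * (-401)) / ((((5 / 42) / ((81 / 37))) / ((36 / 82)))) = 24555636 / 7585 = 3237.39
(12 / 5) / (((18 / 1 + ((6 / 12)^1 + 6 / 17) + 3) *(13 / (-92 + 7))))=-6936 / 9659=-0.72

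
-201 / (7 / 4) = -804 / 7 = -114.86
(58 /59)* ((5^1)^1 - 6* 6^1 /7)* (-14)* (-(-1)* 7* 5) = 68.81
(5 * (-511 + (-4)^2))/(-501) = 825/167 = 4.94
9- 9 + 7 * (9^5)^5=5025285913842968121391743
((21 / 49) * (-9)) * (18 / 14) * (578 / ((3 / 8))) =-374544 / 49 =-7643.76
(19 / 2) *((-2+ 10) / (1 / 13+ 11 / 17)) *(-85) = -71383 / 8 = -8922.88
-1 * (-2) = 2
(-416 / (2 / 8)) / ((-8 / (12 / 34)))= 1248 / 17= 73.41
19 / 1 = 19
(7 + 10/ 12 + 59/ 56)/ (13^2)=1493/ 28392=0.05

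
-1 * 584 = -584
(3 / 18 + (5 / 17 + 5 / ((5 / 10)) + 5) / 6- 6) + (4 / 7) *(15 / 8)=-790 / 357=-2.21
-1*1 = -1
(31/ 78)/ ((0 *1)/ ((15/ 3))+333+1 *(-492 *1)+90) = -31/ 5382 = -0.01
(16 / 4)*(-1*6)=-24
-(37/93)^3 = -50653/804357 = -0.06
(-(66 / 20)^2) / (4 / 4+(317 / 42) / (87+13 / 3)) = -1044351 / 103825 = -10.06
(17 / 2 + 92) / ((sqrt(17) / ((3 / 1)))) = 603 * sqrt(17) / 34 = 73.12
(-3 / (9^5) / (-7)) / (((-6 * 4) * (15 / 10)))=-1 / 4960116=-0.00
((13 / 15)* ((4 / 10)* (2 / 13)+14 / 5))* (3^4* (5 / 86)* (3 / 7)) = 7533 / 1505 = 5.01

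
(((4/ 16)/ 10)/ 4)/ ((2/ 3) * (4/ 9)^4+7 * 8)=19683/ 176441600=0.00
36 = 36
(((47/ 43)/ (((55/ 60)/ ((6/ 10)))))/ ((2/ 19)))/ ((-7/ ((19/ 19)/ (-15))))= 5358/ 82775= 0.06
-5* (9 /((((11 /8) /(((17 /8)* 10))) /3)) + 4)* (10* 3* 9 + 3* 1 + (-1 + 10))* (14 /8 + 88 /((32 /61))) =-100682075.45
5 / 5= 1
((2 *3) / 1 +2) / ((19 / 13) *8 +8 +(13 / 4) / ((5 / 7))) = 2080 / 6303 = 0.33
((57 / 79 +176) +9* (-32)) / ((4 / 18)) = -79119 / 158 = -500.75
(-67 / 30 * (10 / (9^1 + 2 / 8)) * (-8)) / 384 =67 / 1332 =0.05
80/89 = 0.90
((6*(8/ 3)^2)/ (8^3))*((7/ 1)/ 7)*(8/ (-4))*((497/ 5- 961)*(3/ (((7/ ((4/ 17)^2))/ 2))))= 68928/ 10115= 6.81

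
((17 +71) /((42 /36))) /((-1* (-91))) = 528 /637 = 0.83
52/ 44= 1.18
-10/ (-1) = 10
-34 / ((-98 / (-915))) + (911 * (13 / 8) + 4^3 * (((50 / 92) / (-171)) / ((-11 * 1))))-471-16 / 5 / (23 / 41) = 58190064113 / 84795480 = 686.24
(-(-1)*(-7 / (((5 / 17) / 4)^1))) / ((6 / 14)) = -3332 / 15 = -222.13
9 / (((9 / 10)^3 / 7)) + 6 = 7486 / 81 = 92.42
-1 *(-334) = 334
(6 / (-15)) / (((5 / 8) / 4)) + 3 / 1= 11 / 25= 0.44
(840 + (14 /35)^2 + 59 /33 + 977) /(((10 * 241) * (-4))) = -187579 /994125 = -0.19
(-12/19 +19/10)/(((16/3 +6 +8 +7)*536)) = 723/8045360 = 0.00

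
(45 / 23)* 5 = 225 / 23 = 9.78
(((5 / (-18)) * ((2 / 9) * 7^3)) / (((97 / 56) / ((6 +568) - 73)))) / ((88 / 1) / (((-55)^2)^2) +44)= -3335544231250 / 23965492113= -139.18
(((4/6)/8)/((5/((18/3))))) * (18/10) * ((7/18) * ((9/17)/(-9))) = -7/1700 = -0.00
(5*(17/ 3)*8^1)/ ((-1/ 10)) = -2266.67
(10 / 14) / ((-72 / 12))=-5 / 42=-0.12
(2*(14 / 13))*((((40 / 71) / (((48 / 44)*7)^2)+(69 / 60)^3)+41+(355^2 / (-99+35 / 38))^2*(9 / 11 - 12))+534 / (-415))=-58647535151156900473254151 / 1474897397119146000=-39763806.80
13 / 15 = 0.87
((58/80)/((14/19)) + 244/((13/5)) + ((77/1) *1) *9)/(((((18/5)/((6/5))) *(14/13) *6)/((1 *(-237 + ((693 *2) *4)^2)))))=19586846694633/15680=1249161141.24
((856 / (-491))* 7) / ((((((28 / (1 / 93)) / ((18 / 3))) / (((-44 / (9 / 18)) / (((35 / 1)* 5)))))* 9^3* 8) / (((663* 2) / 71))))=2080936 / 45956384775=0.00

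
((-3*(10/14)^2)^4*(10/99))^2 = 1235961914062500/4021184598921721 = 0.31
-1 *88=-88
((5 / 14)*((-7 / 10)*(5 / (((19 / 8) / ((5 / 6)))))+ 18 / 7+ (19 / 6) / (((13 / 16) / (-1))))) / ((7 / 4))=-0.52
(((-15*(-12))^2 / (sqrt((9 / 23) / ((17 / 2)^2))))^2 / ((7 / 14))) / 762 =64608840000 / 127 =508731023.62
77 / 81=0.95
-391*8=-3128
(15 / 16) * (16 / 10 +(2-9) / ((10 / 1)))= 27 / 32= 0.84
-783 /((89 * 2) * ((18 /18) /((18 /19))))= -7047 /1691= -4.17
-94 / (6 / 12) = -188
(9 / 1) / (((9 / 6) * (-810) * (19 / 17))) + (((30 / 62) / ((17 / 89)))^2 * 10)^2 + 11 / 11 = 814924142231992168 / 197847164436165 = 4118.96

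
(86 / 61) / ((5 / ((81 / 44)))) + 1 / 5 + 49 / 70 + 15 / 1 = 55086 / 3355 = 16.42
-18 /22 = -9 /11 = -0.82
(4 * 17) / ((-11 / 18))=-1224 / 11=-111.27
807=807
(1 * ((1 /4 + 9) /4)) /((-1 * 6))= -37 /96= -0.39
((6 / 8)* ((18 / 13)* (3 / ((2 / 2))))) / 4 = 81 / 104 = 0.78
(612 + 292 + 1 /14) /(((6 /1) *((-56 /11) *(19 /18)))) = -417681 /14896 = -28.04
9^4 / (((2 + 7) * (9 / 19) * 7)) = 219.86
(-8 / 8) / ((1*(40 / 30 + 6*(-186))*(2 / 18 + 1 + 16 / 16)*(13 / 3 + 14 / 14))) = 81 / 1016576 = 0.00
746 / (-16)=-373 / 8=-46.62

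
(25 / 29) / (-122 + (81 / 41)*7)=-205 / 25723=-0.01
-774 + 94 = -680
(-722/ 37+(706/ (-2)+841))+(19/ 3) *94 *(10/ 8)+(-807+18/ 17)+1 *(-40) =366.71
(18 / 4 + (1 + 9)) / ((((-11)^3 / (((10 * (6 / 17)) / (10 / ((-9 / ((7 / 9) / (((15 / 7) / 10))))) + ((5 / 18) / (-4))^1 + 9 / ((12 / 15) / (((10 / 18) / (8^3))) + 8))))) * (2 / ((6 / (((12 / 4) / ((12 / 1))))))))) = 139023216 / 1232446105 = 0.11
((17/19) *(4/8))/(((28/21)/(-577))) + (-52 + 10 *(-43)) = -102691/152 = -675.60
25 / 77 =0.32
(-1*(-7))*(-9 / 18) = -7 / 2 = -3.50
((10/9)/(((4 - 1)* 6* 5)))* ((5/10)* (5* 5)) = 25/162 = 0.15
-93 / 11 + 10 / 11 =-83 / 11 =-7.55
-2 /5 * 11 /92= -11 /230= -0.05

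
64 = 64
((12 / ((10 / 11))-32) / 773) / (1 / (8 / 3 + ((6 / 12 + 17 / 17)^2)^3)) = -126853 / 371040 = -0.34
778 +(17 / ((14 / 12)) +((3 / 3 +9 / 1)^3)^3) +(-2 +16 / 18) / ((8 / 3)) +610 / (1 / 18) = 84000988861 / 84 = 1000011772.15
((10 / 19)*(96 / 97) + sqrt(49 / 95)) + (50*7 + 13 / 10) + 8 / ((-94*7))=7*sqrt(95) / 95 + 2133181691 / 6063470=352.53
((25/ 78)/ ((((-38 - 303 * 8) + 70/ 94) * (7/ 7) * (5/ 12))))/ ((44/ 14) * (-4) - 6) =329/ 19549751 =0.00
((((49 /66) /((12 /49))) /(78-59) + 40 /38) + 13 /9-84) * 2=-1224055 /7524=-162.69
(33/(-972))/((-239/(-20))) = -55/19359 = -0.00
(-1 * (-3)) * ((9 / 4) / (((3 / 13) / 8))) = 234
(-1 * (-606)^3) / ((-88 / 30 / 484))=-36719927640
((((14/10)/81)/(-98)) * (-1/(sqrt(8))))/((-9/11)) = -11 * sqrt(2)/204120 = -0.00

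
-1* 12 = -12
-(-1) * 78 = 78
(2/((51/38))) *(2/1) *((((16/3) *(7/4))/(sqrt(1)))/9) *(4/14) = 1216/1377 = 0.88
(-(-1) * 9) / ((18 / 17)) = 17 / 2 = 8.50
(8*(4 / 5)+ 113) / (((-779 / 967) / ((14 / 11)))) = -8082186 / 42845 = -188.64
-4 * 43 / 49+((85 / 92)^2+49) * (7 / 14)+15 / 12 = 18801313 / 829472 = 22.67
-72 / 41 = -1.76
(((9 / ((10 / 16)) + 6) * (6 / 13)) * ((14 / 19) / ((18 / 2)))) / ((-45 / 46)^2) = 2014432 / 2500875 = 0.81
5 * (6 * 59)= 1770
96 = 96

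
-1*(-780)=780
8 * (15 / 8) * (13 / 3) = 65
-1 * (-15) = 15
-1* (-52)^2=-2704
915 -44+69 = 940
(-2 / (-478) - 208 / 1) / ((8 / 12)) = -149133 / 478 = -311.99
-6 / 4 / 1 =-3 / 2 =-1.50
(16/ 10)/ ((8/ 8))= 8/ 5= 1.60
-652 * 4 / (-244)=652 / 61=10.69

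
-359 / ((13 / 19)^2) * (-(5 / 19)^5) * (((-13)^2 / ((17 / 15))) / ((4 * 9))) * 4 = 5609375 / 349809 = 16.04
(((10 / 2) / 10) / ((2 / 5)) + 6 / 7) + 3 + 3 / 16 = 593 / 112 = 5.29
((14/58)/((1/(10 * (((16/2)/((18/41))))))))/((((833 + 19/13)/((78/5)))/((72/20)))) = 48503/16385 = 2.96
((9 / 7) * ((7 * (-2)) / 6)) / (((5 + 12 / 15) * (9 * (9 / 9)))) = -0.06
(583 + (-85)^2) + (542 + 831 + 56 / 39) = 358115 / 39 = 9182.44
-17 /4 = -4.25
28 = 28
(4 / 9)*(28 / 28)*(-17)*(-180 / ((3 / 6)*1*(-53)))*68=-184960 / 53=-3489.81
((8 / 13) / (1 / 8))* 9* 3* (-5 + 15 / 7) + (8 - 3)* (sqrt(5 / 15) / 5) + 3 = -34287 / 91 + sqrt(3) / 3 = -376.20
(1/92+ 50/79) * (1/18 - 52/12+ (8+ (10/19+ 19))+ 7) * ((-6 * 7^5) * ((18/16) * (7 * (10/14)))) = -12202954706775/1104736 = -11046036.98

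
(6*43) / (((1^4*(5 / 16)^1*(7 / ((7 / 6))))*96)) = 43 / 30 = 1.43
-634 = -634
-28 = -28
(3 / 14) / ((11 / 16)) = 24 / 77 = 0.31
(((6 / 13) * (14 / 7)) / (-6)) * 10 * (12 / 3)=-6.15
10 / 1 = 10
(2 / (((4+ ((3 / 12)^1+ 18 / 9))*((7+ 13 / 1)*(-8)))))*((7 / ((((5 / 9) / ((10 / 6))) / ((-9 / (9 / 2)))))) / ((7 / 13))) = 39 / 250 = 0.16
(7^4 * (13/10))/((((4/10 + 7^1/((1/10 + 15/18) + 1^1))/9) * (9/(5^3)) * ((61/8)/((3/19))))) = 1357765500/675697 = 2009.43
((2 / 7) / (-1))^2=4 / 49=0.08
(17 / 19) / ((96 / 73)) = 1241 / 1824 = 0.68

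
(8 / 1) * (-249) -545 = -2537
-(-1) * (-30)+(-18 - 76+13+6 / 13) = -1437 / 13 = -110.54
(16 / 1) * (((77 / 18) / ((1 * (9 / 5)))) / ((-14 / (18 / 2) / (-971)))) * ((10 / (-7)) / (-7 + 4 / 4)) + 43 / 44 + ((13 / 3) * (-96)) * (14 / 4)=34896431 / 8316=4196.30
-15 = -15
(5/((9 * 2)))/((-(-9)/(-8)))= -20/81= -0.25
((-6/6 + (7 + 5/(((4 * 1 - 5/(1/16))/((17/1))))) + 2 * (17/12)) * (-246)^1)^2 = 5201150161/1444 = 3601904.54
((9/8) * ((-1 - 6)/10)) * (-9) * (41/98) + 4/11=41011/12320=3.33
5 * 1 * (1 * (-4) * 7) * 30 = -4200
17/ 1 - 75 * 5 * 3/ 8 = -989/ 8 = -123.62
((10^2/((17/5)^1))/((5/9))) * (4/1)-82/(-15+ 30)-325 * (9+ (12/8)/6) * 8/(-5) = 1279156/255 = 5016.30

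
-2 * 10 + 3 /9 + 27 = 22 /3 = 7.33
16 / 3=5.33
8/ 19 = 0.42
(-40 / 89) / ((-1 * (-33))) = -40 / 2937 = -0.01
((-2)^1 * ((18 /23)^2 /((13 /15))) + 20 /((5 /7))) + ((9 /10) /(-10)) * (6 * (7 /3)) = 8708549 /343850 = 25.33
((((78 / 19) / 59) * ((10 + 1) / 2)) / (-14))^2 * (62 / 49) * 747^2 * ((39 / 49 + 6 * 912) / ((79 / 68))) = 29026971894866730642 / 11679562003711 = 2485279.15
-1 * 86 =-86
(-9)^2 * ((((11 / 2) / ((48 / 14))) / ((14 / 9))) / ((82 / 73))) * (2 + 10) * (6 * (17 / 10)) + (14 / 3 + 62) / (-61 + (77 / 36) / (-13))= 1367183217 / 150224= 9100.96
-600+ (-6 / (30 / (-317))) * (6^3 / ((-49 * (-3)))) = -124176 / 245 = -506.84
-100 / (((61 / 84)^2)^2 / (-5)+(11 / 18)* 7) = -24893568000 / 1051045679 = -23.68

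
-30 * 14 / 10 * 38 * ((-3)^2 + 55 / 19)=-18984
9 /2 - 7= -5 /2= -2.50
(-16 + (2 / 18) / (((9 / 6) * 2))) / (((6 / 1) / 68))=-14654 / 81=-180.91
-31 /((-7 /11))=341 /7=48.71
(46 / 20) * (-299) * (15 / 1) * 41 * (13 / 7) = -10996323 / 14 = -785451.64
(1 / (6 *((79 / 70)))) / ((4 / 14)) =245 / 474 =0.52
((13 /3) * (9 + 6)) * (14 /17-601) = -663195 /17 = -39011.47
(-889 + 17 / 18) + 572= -5689 / 18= -316.06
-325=-325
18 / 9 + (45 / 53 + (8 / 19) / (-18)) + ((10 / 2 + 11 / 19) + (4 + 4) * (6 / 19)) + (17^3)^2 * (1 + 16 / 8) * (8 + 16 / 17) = 647454802.93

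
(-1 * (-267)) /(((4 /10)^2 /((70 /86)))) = 233625 /172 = 1358.28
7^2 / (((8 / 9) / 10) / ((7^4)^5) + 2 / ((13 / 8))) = 2287245313421048008665 / 57450431734280640772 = 39.81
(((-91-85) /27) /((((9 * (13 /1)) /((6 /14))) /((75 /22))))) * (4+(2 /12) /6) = -7250 /22113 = -0.33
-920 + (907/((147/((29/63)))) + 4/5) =-42432041/46305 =-916.36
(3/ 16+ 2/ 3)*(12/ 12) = 41/ 48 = 0.85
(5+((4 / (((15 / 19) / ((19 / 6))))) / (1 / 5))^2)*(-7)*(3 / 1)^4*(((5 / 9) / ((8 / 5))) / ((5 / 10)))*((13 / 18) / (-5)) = 237368495 / 648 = 366309.41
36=36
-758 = -758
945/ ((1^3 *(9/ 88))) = 9240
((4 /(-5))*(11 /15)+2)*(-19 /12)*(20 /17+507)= -8699473 /7650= -1137.19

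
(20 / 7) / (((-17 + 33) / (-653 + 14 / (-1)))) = -3335 / 28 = -119.11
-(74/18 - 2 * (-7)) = -163/9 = -18.11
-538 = -538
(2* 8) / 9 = 16 / 9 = 1.78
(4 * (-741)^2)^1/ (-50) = -1098162/ 25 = -43926.48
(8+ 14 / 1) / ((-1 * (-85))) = 22 / 85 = 0.26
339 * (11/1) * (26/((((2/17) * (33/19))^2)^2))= 15989389614029/287496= 55616042.01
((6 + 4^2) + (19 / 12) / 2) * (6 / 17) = 547 / 68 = 8.04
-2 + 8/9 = -10/9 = -1.11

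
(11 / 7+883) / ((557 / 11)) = 68112 / 3899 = 17.47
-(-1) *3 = 3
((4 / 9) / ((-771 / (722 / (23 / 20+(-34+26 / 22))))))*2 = 1270720 / 48344013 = 0.03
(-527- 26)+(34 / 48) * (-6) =-2229 / 4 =-557.25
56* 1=56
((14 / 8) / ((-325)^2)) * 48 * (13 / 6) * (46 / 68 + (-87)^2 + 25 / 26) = 23423554 / 1795625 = 13.04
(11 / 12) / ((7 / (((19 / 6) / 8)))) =209 / 4032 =0.05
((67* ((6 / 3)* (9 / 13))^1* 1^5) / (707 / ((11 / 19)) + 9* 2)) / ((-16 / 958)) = -3177207 / 708812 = -4.48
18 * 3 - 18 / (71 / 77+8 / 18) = 38664 / 947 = 40.83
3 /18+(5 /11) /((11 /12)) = 481 /726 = 0.66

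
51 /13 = 3.92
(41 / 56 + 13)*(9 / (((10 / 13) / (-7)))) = -89973 / 80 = -1124.66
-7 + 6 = -1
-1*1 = -1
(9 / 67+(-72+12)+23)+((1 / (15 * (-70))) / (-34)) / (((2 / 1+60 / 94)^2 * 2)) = -2711680459997 / 73555708800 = -36.87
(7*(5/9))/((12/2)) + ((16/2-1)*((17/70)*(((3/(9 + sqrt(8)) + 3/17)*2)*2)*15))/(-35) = -130247/137970 + 612*sqrt(2)/2555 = -0.61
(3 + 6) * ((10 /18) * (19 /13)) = 95 /13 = 7.31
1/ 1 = 1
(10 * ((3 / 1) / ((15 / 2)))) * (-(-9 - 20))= 116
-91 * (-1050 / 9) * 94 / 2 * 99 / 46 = 24699675 / 23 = 1073898.91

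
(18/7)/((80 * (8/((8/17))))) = 9/4760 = 0.00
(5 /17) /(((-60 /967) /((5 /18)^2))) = -24175 /66096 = -0.37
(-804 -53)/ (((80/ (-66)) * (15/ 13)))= 122551/ 200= 612.76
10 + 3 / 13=133 / 13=10.23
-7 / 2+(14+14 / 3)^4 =19668425 / 162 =121410.03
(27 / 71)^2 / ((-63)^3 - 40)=-729 / 1260688567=-0.00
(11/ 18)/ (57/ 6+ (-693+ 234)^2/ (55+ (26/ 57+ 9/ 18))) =70169/ 433408221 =0.00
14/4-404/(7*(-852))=10639/2982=3.57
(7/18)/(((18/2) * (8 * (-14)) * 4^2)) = -1/41472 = -0.00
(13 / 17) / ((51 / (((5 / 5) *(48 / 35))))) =208 / 10115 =0.02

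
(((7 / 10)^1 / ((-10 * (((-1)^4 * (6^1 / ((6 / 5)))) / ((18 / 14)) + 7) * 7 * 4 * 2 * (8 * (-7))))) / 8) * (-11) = -99 / 35123200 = -0.00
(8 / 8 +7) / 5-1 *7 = -27 / 5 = -5.40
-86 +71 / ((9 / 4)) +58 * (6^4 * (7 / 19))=4726274 / 171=27639.03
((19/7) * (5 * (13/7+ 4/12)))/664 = 2185/48804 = 0.04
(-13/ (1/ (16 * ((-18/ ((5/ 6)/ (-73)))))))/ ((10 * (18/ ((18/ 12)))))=-68328/ 25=-2733.12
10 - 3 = 7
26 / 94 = 13 / 47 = 0.28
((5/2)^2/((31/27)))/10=135/248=0.54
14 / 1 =14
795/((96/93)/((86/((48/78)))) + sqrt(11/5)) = 533.33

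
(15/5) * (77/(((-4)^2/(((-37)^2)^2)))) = 432931191/16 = 27058199.44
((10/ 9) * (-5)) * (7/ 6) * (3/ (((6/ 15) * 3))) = -875/ 54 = -16.20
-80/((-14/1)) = 40/7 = 5.71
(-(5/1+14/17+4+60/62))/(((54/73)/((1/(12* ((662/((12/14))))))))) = -415151/263748744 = -0.00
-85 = -85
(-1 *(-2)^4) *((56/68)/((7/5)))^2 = -1600/289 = -5.54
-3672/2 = -1836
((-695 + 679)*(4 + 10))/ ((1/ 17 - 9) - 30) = 5.75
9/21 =3/7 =0.43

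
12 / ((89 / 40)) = 480 / 89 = 5.39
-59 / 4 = -14.75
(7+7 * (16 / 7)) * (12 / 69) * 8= 32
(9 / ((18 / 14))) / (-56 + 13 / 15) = -105 / 827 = -0.13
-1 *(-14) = 14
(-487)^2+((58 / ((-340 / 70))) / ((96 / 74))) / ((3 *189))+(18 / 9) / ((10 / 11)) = 237171.18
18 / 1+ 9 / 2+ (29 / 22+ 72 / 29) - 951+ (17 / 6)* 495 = 304837 / 638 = 477.80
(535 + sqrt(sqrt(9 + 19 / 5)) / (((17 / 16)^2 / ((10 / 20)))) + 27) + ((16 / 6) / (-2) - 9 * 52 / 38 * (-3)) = 256 * sqrt(2) * 5^(3 / 4) / 1445 + 34064 / 57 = 598.45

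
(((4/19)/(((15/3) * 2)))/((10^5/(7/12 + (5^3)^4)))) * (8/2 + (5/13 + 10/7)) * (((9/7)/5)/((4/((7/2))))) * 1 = 67.23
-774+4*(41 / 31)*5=-23174 / 31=-747.55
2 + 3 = 5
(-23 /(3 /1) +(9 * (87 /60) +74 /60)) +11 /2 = 12.12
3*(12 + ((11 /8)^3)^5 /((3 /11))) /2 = 47216367258770113 /70368744177664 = 670.98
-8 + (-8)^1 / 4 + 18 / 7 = -7.43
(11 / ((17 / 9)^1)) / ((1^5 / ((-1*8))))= -792 / 17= -46.59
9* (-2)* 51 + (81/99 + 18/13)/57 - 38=-2597347/2717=-955.96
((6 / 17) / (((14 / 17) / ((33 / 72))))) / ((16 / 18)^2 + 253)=891 / 1151192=0.00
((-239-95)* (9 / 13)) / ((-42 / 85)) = 42585 / 91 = 467.97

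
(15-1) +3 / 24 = 113 / 8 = 14.12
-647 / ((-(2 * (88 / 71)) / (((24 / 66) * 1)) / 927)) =42583599 / 484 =87982.64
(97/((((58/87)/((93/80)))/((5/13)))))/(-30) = -9021/4160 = -2.17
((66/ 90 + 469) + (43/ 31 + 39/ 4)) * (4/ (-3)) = -894419/ 1395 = -641.16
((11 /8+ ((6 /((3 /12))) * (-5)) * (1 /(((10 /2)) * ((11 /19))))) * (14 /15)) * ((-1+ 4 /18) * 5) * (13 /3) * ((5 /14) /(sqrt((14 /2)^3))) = 229255 * sqrt(7) /49896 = 12.16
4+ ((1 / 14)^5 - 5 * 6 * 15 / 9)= -24739903 / 537824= -46.00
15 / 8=1.88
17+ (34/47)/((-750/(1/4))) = 1198483/70500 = 17.00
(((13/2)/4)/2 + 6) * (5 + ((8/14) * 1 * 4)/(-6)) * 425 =4493525/336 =13373.59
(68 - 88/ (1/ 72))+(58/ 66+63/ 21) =-206716/ 33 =-6264.12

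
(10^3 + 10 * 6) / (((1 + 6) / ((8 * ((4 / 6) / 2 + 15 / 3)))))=135680 / 21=6460.95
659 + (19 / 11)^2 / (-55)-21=4245529 / 6655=637.95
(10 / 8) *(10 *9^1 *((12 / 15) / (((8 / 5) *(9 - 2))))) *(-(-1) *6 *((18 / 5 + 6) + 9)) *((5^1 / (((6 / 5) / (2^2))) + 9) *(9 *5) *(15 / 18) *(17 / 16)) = 58694625 / 64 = 917103.52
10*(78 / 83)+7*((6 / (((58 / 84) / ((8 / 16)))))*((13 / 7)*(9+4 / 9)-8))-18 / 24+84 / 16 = 1463627 / 4814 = 304.04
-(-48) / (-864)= -0.06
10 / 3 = 3.33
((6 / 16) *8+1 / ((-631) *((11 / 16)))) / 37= 20807 / 256817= 0.08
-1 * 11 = -11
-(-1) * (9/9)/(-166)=-1/166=-0.01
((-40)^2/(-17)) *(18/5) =-338.82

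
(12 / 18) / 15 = 2 / 45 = 0.04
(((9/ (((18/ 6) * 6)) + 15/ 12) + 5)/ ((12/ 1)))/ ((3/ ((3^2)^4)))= 19683/ 16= 1230.19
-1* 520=-520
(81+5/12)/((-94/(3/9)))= -0.29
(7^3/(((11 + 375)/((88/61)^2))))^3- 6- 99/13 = -35104657194011887561/4814977803253378501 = -7.29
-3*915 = -2745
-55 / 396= -5 / 36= -0.14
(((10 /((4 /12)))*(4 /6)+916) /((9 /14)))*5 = 7280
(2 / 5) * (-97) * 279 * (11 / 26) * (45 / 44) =-243567 / 52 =-4683.98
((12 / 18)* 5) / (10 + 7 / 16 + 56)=160 / 3189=0.05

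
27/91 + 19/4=1837/364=5.05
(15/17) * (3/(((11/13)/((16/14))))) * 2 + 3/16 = 153687/20944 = 7.34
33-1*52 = -19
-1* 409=-409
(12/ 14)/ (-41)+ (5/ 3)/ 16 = 1147/ 13776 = 0.08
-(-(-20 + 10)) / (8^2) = -5 / 32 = -0.16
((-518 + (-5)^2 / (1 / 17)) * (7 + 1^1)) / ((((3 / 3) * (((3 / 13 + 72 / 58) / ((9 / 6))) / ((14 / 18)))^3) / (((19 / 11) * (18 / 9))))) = -21650277194182 / 16924433625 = -1279.23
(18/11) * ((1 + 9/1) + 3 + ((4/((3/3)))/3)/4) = 240/11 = 21.82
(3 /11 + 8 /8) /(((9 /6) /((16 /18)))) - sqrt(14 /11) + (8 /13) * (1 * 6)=17168 /3861 - sqrt(154) /11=3.32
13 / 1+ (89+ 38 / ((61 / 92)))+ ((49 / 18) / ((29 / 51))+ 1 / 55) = 95806589 / 583770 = 164.12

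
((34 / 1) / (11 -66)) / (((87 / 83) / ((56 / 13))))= -158032 / 62205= -2.54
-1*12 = -12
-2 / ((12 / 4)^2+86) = -2 / 95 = -0.02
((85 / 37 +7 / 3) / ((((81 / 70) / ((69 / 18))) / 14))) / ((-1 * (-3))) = 5792780 / 80919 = 71.59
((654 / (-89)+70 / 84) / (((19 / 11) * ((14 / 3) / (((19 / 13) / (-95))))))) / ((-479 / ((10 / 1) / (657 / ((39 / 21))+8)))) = -5467 / 7618756534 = -0.00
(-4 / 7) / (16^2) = -1 / 448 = -0.00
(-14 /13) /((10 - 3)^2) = -2 /91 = -0.02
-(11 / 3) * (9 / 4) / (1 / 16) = -132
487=487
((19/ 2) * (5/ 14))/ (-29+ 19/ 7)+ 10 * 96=706465/ 736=959.87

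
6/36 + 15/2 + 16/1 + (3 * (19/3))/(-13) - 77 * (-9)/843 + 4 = 296191/10959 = 27.03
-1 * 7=-7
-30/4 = -15/2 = -7.50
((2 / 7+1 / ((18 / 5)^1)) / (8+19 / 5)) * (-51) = -6035 / 2478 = -2.44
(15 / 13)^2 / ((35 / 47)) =1.79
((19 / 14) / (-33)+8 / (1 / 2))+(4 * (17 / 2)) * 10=164453 / 462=355.96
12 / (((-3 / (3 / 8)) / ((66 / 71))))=-99 / 71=-1.39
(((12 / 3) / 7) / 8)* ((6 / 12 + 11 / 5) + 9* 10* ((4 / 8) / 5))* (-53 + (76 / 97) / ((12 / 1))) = -150189 / 3395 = -44.24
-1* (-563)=563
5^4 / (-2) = -625 / 2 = -312.50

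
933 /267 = 311 /89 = 3.49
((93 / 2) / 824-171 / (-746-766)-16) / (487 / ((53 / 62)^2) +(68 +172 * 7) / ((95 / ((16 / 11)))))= -1608193918705 / 69681063273024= -0.02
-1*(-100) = 100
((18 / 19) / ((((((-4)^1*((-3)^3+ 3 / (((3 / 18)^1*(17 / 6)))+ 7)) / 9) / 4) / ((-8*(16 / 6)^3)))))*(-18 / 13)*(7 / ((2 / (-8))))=-26320896 / 7163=-3674.56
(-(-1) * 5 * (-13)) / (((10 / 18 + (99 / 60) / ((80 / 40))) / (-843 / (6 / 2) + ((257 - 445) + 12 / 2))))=10834200 / 497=21799.20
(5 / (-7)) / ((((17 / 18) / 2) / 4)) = -720 / 119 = -6.05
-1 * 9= -9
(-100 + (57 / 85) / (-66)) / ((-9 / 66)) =187019 / 255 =733.41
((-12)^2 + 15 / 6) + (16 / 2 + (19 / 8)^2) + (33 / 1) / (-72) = 30659 / 192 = 159.68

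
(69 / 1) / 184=3 / 8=0.38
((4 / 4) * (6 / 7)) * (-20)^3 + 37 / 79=-3791741 / 553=-6856.67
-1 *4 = -4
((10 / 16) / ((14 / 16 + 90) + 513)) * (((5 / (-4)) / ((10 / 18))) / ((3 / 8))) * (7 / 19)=-210 / 91789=-0.00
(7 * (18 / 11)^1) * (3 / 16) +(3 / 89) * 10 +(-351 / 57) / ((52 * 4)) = 730707 / 297616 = 2.46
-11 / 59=-0.19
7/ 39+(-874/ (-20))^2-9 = 7413391/ 3900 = 1900.87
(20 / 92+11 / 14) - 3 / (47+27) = 5734 / 5957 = 0.96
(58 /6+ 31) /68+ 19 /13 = 2731 /1326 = 2.06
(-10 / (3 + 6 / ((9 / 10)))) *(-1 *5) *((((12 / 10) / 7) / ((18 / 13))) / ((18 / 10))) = 650 / 1827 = 0.36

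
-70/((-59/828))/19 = 57960/1121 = 51.70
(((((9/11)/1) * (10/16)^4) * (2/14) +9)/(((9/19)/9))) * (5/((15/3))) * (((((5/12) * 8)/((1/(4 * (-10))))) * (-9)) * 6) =12158754075/9856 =1233639.82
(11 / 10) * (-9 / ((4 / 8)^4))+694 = 2678 / 5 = 535.60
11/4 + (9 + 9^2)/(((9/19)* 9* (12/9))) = 18.58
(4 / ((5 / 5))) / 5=4 / 5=0.80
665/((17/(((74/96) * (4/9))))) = 24605/1836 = 13.40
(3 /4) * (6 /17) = 9 /34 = 0.26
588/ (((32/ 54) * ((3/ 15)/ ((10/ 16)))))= 3100.78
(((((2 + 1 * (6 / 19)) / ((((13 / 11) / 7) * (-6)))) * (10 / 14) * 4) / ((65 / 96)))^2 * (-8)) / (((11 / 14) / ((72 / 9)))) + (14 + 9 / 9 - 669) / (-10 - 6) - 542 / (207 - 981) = -240645882307099 / 31921373016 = -7538.71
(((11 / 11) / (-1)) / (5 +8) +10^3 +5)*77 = 1005928 / 13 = 77379.08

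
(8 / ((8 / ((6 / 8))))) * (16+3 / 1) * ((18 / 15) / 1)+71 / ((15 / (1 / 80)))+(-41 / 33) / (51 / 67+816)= 12393715423 / 722343600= 17.16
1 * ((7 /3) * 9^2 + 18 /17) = 3231 /17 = 190.06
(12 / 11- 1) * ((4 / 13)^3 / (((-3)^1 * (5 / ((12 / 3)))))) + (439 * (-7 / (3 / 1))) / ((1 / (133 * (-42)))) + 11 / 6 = 1382818299311 / 241670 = 5721927.83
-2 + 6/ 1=4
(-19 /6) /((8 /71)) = -1349 /48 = -28.10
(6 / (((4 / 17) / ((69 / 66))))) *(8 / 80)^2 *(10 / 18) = 391 / 2640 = 0.15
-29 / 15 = -1.93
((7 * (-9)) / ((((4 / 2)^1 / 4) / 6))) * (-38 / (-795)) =-9576 / 265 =-36.14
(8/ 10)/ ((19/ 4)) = 16/ 95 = 0.17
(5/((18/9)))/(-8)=-5/16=-0.31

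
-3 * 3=-9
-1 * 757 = -757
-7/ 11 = -0.64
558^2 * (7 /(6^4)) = 6727 /4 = 1681.75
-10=-10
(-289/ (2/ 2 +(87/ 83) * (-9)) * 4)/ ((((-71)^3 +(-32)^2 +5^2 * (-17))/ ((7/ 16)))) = -23987/ 142924800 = -0.00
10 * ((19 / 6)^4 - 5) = 619205 / 648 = 955.56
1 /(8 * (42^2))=1 /14112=0.00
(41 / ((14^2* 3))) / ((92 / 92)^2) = 41 / 588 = 0.07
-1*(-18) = 18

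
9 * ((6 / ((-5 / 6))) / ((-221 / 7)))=2268 / 1105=2.05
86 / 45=1.91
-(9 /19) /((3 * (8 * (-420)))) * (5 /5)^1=1 /21280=0.00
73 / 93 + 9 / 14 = 1859 / 1302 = 1.43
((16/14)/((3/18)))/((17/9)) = 432/119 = 3.63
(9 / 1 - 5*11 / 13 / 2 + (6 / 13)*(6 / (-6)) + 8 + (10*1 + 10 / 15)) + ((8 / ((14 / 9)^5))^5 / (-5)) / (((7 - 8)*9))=6721757390306889063735676519 / 267784581974500511393141760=25.10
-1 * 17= -17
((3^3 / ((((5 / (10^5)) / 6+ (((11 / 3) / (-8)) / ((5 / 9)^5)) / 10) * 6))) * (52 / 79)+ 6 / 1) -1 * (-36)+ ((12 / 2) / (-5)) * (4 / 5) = 193038910074 / 5131308725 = 37.62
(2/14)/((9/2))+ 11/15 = 241/315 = 0.77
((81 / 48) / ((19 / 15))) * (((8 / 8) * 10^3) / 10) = 10125 / 76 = 133.22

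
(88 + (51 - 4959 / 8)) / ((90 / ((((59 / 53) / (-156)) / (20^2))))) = 226973 / 2381184000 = 0.00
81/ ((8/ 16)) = 162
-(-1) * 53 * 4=212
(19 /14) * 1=19 /14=1.36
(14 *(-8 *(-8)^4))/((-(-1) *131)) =-3501.92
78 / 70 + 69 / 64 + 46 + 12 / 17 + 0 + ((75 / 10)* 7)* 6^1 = 13857247 / 38080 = 363.90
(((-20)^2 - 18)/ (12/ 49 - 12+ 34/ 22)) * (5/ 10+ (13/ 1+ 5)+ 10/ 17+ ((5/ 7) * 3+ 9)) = -105816865/ 93551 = -1131.11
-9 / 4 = -2.25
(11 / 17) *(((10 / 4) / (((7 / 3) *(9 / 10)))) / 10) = 55 / 714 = 0.08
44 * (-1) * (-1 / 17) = 44 / 17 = 2.59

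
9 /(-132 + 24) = -1 /12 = -0.08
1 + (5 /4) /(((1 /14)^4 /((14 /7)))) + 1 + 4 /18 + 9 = 864461 /9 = 96051.22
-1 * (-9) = 9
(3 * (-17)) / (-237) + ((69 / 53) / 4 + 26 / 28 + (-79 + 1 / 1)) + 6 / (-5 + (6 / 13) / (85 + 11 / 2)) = -15300706583 / 196839244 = -77.73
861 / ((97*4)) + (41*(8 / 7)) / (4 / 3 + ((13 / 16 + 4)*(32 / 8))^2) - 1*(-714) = 34730784273 / 48483316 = 716.35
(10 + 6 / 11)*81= 854.18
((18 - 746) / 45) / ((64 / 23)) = -5.81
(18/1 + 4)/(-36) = -11/18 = -0.61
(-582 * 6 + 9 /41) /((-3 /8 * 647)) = 381768 /26527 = 14.39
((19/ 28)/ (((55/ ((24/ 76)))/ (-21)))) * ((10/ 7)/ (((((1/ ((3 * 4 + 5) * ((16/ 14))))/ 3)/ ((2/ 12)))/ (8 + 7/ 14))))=-5202/ 539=-9.65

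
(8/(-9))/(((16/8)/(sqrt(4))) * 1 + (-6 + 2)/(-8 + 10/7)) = -184/333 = -0.55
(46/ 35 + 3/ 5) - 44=-1473/ 35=-42.09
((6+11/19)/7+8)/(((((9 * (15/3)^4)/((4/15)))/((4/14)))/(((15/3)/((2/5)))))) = 4756/3142125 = 0.00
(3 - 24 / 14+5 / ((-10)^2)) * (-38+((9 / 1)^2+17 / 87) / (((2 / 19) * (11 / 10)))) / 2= 5395069 / 12180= 442.94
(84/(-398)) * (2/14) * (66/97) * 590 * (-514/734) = 60045480/7084201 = 8.48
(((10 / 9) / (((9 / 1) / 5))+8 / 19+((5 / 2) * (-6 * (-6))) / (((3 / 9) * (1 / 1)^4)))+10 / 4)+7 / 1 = 863497 / 3078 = 280.54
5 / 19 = 0.26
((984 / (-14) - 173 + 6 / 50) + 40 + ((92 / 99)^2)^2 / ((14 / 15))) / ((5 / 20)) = -4535827581272 / 5603476725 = -809.47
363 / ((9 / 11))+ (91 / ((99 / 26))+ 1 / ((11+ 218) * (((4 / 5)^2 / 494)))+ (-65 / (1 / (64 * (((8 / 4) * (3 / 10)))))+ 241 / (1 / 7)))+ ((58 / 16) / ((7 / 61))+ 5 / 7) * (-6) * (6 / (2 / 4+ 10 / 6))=-14438125673 / 16504488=-874.80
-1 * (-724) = 724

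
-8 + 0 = -8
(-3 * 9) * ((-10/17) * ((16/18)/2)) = 7.06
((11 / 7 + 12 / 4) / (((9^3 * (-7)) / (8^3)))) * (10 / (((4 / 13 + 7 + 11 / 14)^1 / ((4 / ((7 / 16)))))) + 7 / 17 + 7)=-7675543552 / 894489561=-8.58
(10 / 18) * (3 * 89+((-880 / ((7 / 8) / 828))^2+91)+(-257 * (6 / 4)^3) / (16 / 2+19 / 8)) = 14101135594955875 / 36603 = 385245351336.12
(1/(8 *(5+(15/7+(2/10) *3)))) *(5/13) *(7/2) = 1225/56368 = 0.02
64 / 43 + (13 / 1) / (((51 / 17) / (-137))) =-76391 / 129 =-592.18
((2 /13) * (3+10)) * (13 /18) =13 /9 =1.44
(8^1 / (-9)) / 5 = -8 / 45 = -0.18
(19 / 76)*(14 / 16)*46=161 / 16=10.06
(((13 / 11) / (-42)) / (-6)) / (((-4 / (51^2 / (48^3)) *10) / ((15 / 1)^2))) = -18785 / 30277632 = -0.00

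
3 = 3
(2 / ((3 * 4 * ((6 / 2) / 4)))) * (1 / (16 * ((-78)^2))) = 1 / 438048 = 0.00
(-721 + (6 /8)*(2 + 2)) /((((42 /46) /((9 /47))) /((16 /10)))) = -396336 /1645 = -240.93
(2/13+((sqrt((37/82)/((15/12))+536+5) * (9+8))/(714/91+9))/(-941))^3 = 8349404316554/2125244422425865-199067503673063 * sqrt(2527855)/177087752056144903025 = 0.00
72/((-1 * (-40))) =9/5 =1.80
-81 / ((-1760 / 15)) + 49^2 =845395 / 352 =2401.69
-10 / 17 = -0.59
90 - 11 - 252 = -173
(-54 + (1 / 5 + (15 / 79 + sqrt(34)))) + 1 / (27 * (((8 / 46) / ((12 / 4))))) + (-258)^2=sqrt(34) + 945786829 / 14220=66516.86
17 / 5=3.40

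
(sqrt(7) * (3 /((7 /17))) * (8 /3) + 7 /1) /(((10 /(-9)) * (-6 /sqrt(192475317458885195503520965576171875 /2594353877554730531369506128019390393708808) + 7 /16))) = 923881523802648938416900634765625000 /162650104259272830079020366640504588810802399 + 125647887237160255624698486328125000000 * sqrt(7) /7969855108704368673871997965384724851729317551 + 18990698327064742197537315246087000000000 * sqrt(6) /162650104259272830079020366640504588810802399 + 52708876989404182425817854560568000000000 * sqrt(42) /162650104259272830079020366640504588810802399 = 0.00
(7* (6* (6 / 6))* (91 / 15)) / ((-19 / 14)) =-17836 / 95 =-187.75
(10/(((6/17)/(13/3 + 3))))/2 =935/9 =103.89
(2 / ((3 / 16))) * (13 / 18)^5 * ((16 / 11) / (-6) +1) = 9282325 / 5845851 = 1.59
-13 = -13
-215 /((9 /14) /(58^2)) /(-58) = 174580 /9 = 19397.78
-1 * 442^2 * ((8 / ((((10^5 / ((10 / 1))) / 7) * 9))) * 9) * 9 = -6153966 / 625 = -9846.35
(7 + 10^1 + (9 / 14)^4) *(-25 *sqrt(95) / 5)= -3298165 *sqrt(95) / 38416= -836.80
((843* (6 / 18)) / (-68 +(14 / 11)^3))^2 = 139884228121 / 7702519696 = 18.16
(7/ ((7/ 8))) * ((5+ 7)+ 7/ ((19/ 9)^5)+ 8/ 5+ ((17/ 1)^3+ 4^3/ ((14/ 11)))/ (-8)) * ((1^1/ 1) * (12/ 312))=-420590816753/ 2253250090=-186.66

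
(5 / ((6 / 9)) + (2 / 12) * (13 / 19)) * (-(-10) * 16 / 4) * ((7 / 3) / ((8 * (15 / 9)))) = 3038 / 57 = 53.30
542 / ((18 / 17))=4607 / 9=511.89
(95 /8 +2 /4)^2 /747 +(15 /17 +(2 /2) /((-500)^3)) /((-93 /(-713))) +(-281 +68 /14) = -498491838980773 /1851937500000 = -269.17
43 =43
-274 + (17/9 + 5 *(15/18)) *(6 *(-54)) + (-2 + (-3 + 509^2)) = 256840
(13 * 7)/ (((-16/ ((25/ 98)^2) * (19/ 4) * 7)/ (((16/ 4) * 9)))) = -73125/ 182476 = -0.40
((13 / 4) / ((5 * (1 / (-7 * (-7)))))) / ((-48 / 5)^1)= -637 / 192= -3.32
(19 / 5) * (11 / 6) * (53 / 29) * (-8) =-44308 / 435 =-101.86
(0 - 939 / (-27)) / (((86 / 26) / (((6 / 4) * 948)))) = 642902 / 43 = 14951.21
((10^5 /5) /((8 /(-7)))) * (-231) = 4042500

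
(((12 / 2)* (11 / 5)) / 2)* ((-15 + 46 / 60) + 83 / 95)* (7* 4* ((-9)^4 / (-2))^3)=33120794172663351 / 380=87159984664903.56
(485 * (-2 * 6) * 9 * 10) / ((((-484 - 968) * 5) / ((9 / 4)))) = 39285 / 242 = 162.33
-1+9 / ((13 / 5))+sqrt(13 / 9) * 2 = 2 * sqrt(13) / 3+32 / 13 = 4.87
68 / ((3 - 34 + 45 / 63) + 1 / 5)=-2380 / 1053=-2.26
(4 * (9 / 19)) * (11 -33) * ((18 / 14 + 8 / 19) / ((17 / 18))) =-3236112 / 42959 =-75.33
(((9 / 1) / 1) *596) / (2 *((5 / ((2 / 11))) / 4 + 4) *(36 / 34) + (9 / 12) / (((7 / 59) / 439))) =851088 / 443971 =1.92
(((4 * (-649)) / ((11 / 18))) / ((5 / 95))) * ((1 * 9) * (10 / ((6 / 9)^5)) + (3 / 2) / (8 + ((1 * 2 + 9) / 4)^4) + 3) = -616442712453 / 11126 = -55405600.62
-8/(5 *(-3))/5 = 8/75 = 0.11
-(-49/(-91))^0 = -1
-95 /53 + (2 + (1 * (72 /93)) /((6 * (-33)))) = 11041 /54219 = 0.20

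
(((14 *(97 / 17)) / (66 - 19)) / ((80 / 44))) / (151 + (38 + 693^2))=1067 / 548385660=0.00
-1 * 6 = -6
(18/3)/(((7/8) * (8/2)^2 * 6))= 1/14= 0.07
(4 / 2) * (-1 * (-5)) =10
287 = 287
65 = 65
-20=-20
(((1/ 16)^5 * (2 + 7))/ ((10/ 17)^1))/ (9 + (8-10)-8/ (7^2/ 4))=0.00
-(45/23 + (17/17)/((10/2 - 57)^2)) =-121703/62192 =-1.96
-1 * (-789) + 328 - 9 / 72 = 8935 / 8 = 1116.88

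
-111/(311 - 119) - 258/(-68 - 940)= -433/1344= -0.32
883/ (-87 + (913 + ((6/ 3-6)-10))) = 883/ 812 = 1.09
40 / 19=2.11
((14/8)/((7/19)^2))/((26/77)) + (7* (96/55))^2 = 58977011/314600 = 187.47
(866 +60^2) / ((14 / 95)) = 30305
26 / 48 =13 / 24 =0.54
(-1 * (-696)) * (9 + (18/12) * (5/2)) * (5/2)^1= 22185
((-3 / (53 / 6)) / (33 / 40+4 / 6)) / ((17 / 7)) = -15120 / 161279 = -0.09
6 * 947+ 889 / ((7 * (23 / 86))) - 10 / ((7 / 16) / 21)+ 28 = 131212 / 23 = 5704.87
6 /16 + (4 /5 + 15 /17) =1399 /680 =2.06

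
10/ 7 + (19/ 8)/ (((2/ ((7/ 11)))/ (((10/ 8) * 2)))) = 3.32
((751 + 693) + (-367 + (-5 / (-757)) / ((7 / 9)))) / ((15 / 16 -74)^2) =1461009408 / 7241406739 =0.20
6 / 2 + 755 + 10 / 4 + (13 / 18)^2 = 761.02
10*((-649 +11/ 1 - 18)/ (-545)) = 1312/ 109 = 12.04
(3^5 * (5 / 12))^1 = 405 / 4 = 101.25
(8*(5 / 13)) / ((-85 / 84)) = -3.04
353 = 353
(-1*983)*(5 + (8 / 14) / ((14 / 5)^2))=-4986.65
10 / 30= 1 / 3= 0.33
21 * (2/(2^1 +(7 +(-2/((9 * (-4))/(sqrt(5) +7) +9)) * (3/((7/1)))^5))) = 3949006334/845006727-470596 * sqrt(5)/281668909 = 4.67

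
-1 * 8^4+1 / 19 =-4095.95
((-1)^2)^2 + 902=903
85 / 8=10.62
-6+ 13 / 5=-17 / 5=-3.40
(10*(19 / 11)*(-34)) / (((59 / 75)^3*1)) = -2725312500 / 2259169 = -1206.33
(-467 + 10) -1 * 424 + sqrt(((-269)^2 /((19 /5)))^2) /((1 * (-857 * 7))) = -100779066 /113981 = -884.17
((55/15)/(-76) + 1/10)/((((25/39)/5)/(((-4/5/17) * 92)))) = -1.75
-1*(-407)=407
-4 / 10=-2 / 5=-0.40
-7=-7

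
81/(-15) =-27/5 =-5.40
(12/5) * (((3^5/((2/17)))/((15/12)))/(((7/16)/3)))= 4758912/175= 27193.78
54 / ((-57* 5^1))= -18 / 95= -0.19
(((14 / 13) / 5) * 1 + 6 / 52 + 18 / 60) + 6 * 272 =106121 / 65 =1632.63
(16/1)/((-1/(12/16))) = -12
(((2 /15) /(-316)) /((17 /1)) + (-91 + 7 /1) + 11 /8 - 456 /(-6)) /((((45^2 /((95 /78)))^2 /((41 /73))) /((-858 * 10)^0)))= -15802864889 /11740304759508000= -0.00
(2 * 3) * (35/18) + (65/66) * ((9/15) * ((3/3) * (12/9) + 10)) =202/11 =18.36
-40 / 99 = -0.40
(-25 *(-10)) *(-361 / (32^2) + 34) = 8411.87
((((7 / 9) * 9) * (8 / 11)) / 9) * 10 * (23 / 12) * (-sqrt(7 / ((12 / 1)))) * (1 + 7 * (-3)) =32200 * sqrt(21) / 891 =165.61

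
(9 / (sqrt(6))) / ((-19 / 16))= -24*sqrt(6) / 19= -3.09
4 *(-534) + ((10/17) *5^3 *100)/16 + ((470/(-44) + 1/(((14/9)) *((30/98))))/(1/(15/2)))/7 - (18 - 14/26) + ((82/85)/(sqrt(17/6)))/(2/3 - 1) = -57963221/34034 - 246 *sqrt(102)/1445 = -1704.82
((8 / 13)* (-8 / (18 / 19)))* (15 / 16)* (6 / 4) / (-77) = 95 / 1001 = 0.09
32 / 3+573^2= 985019 / 3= 328339.67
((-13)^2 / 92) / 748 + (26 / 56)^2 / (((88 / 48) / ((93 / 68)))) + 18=122492459 / 6743968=18.16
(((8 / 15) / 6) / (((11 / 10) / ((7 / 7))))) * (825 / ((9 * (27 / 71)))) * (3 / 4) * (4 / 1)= 14200 / 243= 58.44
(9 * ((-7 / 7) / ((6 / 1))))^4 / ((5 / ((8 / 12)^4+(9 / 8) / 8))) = 1753 / 5120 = 0.34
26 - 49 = -23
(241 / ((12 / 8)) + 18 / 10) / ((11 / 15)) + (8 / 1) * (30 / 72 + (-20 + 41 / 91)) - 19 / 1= 148598 / 3003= 49.48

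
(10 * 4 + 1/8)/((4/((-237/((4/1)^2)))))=-76077/512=-148.59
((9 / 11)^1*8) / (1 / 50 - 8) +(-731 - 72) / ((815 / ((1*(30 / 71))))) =-1.24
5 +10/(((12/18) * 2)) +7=19.50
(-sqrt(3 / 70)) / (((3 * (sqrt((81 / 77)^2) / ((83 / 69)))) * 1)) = -913 * sqrt(210) / 167670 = -0.08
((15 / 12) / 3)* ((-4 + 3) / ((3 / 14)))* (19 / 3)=-665 / 54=-12.31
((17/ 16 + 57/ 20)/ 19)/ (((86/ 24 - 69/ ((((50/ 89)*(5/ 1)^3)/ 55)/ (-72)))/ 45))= 5281875/ 2219876932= 0.00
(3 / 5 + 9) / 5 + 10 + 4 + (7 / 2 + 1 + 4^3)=4221 / 50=84.42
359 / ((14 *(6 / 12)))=359 / 7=51.29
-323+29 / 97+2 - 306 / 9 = -34406 / 97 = -354.70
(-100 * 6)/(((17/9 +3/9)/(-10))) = 2700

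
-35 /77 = -5 /11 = -0.45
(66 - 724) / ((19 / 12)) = -415.58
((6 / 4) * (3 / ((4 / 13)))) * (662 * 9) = 348543 / 4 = 87135.75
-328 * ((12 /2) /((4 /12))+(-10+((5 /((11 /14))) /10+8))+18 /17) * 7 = -7597464 /187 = -40628.15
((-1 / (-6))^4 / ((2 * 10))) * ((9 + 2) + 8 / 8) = 1 / 2160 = 0.00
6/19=0.32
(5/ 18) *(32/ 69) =80/ 621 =0.13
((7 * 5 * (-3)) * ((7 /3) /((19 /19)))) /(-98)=5 /2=2.50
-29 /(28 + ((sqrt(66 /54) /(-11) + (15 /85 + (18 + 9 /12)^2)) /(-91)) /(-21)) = -21862304148052368 /21247189496483315 - 12300357888 * sqrt(11) /21247189496483315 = -1.03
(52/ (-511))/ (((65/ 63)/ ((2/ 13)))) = -0.02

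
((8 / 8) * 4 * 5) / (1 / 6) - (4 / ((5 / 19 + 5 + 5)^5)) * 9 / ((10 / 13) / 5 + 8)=15326541672802 / 127721221875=120.00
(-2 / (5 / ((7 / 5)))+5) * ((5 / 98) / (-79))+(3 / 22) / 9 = 7846 / 638715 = 0.01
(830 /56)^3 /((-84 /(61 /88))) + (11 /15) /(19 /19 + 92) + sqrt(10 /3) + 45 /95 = -37829102067433 /1433648240640 + sqrt(30) /3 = -24.56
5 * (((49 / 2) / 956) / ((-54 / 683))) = -167335 / 103248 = -1.62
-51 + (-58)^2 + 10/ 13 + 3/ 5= 215434/ 65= 3314.37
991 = 991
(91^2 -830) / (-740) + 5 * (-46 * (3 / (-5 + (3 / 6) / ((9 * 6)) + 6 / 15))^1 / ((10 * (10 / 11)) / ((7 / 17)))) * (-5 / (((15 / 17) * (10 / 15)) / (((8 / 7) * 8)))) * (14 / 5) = -73946129 / 49580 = -1491.45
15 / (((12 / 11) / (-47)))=-2585 / 4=-646.25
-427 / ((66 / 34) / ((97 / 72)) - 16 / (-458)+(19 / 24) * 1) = -3869860008 / 20549903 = -188.32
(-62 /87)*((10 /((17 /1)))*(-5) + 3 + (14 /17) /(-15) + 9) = -142352 /22185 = -6.42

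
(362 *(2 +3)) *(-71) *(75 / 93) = -3212750 / 31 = -103637.10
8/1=8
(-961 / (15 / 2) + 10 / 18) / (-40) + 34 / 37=273617 / 66600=4.11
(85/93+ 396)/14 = 36913/1302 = 28.35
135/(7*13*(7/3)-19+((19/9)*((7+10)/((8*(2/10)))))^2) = 139968/722093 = 0.19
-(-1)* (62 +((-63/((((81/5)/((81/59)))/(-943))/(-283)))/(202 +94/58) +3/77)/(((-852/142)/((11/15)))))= 6710719459/7316295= 917.23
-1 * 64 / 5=-64 / 5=-12.80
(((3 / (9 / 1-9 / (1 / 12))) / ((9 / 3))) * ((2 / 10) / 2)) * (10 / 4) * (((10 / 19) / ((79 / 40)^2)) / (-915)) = 800 / 2148295743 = 0.00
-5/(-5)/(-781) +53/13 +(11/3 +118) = 3829985/30459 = 125.74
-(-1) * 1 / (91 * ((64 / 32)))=1 / 182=0.01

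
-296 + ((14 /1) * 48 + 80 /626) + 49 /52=6137193 /16276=377.07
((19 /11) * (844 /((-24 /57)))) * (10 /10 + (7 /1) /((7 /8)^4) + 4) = -442629681 /7546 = -58657.52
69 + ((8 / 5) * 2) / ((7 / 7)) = 361 / 5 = 72.20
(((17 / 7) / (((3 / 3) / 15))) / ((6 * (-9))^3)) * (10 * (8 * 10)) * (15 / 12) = -10625 / 45927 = -0.23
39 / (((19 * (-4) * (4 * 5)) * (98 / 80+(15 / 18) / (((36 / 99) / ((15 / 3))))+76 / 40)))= -117 / 66500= -0.00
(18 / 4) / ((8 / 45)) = 405 / 16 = 25.31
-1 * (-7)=7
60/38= 30/19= 1.58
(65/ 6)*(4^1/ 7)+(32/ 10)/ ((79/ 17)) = 57062/ 8295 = 6.88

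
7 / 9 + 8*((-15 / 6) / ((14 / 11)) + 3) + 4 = 823 / 63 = 13.06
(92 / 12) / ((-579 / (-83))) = 1909 / 1737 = 1.10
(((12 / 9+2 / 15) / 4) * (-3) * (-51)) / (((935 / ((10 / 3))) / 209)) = 209 / 5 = 41.80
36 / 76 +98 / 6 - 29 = -695 / 57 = -12.19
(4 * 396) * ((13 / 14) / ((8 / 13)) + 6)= 83259 / 7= 11894.14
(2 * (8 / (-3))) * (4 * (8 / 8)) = -64 / 3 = -21.33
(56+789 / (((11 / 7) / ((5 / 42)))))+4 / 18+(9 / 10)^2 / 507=194073823 / 1673100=116.00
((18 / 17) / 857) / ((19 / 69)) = 1242 / 276811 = 0.00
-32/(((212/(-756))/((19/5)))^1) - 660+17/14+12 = -790807/3710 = -213.16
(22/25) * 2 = 44/25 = 1.76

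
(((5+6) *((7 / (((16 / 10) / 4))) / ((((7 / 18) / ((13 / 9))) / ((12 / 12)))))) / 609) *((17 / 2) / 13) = 935 / 1218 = 0.77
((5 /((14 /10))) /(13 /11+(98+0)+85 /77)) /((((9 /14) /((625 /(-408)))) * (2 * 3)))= -109375 /7733232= -0.01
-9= -9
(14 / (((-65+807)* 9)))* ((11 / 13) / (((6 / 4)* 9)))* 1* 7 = 154 / 167427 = 0.00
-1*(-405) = 405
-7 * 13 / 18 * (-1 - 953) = 4823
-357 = -357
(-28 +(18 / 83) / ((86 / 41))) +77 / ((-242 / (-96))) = 103991 / 39259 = 2.65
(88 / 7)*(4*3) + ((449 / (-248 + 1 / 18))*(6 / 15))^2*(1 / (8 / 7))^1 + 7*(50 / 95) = 10265459776672 / 66228576925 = 155.00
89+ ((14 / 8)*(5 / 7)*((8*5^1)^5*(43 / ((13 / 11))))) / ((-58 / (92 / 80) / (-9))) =313315233553 / 377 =831074890.06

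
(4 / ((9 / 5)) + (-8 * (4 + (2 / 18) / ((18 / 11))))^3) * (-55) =1007327996180 / 531441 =1895465.34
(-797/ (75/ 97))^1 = -77309/ 75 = -1030.79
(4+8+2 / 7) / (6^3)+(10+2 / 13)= 100351 / 9828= 10.21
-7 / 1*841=-5887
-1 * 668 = -668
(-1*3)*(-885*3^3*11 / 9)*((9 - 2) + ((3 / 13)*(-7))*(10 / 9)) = 5928615 / 13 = 456047.31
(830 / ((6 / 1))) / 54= 415 / 162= 2.56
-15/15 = -1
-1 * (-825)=825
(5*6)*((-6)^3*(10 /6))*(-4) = 43200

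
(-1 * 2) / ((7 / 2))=-4 / 7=-0.57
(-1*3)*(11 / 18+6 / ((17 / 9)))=-11.36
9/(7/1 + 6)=9/13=0.69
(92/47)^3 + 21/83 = 66811387/8617309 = 7.75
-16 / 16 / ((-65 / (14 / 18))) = 7 / 585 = 0.01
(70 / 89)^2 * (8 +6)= 68600 / 7921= 8.66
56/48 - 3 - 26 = -167/6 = -27.83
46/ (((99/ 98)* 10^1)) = 2254/ 495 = 4.55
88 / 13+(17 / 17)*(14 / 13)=102 / 13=7.85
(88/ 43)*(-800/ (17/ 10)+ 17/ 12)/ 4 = -240.04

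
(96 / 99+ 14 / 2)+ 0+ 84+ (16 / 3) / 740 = 187173 / 2035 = 91.98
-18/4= -9/2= -4.50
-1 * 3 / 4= -3 / 4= -0.75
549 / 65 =8.45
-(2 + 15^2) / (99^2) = -227 / 9801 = -0.02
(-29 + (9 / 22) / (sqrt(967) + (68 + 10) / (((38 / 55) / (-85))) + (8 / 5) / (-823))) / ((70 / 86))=-1715832944592877462489 / 48158833021613857620 - 52570890335 * sqrt(967) / 9631766604322771524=-35.63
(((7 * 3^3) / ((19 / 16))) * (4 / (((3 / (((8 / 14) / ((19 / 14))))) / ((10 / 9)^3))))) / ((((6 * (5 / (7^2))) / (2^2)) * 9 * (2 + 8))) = 7024640 / 789507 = 8.90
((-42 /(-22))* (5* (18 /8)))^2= 893025 /1936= 461.27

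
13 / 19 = 0.68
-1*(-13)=13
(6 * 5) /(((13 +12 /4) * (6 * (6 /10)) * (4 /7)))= 175 /192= 0.91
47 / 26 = 1.81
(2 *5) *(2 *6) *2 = 240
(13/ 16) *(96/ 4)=39/ 2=19.50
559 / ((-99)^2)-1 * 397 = -396.94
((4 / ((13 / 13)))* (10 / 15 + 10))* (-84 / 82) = -1792 / 41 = -43.71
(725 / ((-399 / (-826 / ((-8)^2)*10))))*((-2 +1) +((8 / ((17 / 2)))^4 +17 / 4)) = 15172934125 / 16036032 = 946.18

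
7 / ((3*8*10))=7 / 240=0.03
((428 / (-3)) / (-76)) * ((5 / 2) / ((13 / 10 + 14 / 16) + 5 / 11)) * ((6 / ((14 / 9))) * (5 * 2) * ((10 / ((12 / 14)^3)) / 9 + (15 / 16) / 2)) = 2554825625 / 16619148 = 153.73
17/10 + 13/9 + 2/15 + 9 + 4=293/18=16.28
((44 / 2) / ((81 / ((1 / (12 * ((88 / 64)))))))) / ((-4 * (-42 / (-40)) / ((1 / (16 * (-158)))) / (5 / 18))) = 25 / 58051728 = 0.00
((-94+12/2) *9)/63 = -88/7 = -12.57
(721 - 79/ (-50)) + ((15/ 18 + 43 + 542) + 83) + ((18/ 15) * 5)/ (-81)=939154/ 675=1391.34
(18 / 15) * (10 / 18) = 2 / 3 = 0.67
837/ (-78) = -279/ 26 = -10.73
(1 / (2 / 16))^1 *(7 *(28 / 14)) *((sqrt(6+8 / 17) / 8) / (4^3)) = 7 *sqrt(1870) / 544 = 0.56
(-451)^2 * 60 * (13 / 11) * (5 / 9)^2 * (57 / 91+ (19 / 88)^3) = 8293228839125 / 2927232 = 2833130.01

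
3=3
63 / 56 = 9 / 8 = 1.12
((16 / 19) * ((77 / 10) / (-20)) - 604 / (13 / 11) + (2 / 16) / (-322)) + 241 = -4301222927 / 15906800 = -270.40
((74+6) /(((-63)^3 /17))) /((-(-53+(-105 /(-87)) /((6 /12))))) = -39440 /366818949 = -0.00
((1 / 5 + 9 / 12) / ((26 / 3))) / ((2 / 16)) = 57 / 65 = 0.88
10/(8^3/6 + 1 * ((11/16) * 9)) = 480/4393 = 0.11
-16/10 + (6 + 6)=52/5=10.40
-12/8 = -3/2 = -1.50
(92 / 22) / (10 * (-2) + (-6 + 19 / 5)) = -230 / 1221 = -0.19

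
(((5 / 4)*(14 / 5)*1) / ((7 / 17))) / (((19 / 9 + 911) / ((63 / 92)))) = 0.01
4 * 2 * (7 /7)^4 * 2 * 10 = 160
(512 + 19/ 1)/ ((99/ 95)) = 5605/ 11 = 509.55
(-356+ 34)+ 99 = -223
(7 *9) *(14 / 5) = 176.40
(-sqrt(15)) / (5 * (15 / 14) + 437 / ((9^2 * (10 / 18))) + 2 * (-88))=630 * sqrt(15) / 101387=0.02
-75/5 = -15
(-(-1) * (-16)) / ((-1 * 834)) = 8 / 417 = 0.02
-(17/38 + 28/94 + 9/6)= -2005/893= -2.25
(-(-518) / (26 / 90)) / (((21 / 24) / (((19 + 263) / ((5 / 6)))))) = 9014976 / 13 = 693459.69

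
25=25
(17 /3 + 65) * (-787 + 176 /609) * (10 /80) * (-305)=7744764655 /3654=2119530.56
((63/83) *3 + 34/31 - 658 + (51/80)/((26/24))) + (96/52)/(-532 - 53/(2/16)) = -104571917289/159886220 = -654.04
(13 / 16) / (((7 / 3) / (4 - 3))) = 39 / 112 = 0.35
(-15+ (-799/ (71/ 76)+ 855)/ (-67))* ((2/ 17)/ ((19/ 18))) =-1.67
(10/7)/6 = 5/21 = 0.24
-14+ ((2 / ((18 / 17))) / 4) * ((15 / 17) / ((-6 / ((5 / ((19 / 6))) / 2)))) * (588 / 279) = -149653 / 10602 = -14.12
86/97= 0.89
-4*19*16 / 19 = -64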